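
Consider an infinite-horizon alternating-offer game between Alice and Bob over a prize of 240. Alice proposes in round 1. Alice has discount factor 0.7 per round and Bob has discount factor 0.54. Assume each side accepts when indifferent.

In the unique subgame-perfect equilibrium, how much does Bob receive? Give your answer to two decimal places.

62.51

Let x be Alice's share when Alice proposes and y be Bob's share when Bob proposes.
Bob accepts iff offered ≥ 0.54·y, so x = 240 − 0.54y. Symmetrically y = 240 − 0.7x.
Substituting: x = 240 − 0.54(240 − 0.7x), giving x(1 − 0.7·0.54) = 240(1 − 0.54).
So x = 240 × 0.46 / 0.622 ≈ 177.4920, and Bob receives 240 − x ≈ 62.5080.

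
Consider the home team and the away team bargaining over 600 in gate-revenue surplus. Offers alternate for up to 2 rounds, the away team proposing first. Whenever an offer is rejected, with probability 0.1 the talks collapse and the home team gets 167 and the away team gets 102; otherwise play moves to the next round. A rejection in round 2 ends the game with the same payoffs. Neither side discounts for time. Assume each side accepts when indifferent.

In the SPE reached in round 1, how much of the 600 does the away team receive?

By backward induction:
Round 2 (the home team proposes): the away team gets 102 if talks fail, so the home team offers 102 and keeps 498.
Round 1 (the away team proposes): rejecting gives the home team an expected 0.9 × 498 + 0.1 × 167 = 464.9, so the away team offers 464.9, keeping 135.1.

135.1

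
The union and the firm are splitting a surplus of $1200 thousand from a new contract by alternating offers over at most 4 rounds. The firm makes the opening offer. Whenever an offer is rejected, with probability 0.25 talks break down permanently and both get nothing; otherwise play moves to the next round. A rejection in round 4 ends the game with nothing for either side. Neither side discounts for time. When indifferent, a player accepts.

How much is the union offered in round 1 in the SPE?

By backward induction:
Round 4 (the union proposes): the firm will accept anything ≥ 0, so the union offers 0 and keeps 1200.
Round 3 (the firm proposes): rejecting gives the union an expected 0.75 × 1200 = 900, so the firm offers 900, keeping 300.
Round 2 (the union proposes): rejecting gives the firm an expected 0.75 × 300 = 225; the union offers that and keeps 975.
Round 1 (the firm proposes): rejecting gives the union an expected 0.75 × 975 = 731.25. The firm offers 731.25 and keeps 1200 − 731.25 = 468.75.

731.25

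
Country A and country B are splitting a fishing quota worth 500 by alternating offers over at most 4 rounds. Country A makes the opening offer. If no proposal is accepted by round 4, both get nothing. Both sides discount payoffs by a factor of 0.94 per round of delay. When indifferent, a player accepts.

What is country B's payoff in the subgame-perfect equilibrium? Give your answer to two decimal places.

Work backward from the last round.
Round 4 (country B proposes): country A will accept anything ≥ 0, so country B offers 0 and keeps 500.
Round 3 (country A proposes): country B can get 500 next round, worth 0.94 × 500 = 470 now. Country A offers 470 and keeps 500 − 470 = 30.
Round 2 (country B proposes): country A can get 30 next round, worth 0.94 × 30 = 28.2 now, so country B offers 28.2, keeping 471.8.
Round 1 (country A proposes): country B can get 471.8 next round, worth 0.94 × 471.8 = 443.492 now. Country A offers 443.492 and keeps 500 − 443.492 = 56.508.

443.49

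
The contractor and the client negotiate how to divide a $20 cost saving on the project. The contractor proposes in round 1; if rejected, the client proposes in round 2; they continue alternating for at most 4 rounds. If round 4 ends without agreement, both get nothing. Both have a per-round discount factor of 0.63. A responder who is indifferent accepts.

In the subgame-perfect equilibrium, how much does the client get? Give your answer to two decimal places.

Round 4 (the client proposes): rejection yields 0 for the contractor; the client offers 0 and keeps 20.
Round 3 (the contractor proposes): the client can get 20 next round, worth 0.63 × 20 = 12.6 now; the contractor offers that and keeps 7.4.
Round 2 (the client proposes): the contractor can get 7.4 next round, worth 0.63 × 7.4 = 4.662 now, so the client offers 4.662, keeping 15.338.
Round 1 (the contractor proposes): the client can get 15.338 next round, worth 0.63 × 15.338 = 9.66294 now; the contractor offers that and keeps 10.33706.

9.66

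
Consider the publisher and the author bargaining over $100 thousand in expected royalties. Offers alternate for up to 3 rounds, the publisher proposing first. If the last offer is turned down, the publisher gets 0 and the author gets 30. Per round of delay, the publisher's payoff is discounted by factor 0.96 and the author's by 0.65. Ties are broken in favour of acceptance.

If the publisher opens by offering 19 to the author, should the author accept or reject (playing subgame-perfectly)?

Work out the author's continuation value if the offer is rejected.
Round 3 (the publisher proposes): the author gets 30 if talks fail, so the publisher offers 30 and keeps 70.
Round 2 (the author proposes): the publisher can get 70 next round, worth 0.96 × 70 = 67.2 now, so the author offers 67.2, keeping 32.8.
So by rejecting in round 1, the author gets 32.8 next round, worth 0.65 × 32.8 = 21.32 now.
Offer 19 < 21.32, so the author rejects.

Reject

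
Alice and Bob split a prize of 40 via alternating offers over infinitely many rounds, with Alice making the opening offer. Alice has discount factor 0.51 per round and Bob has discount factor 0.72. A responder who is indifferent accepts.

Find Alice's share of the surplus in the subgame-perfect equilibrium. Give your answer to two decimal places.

Let x be Alice's share when Alice proposes and y be Bob's share when Bob proposes.
Bob accepts iff offered ≥ 0.72·y, so x = 40 − 0.72y. Symmetrically y = 40 − 0.51x.
Substituting: x = 40 − 0.72(40 − 0.51x), giving x(1 − 0.51·0.72) = 40(1 − 0.72).
So x = 40 × 0.28 / 0.6328 ≈ 17.6991, and Bob receives 40 − x ≈ 22.3009.

17.70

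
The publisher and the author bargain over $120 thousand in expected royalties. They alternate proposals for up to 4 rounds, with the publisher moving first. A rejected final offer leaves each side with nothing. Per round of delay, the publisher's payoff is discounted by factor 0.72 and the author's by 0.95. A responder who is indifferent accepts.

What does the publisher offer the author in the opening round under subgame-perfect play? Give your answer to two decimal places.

109.90

Round 4 (the author proposes): the publisher will accept anything ≥ 0, so the author offers 0 and keeps 120.
Round 3 (the publisher proposes): the author can get 120 next round, worth 0.95 × 120 = 114 now. The publisher offers 114 and keeps 120 − 114 = 6.
Round 2 (the author proposes): the publisher can get 6 next round, worth 0.72 × 6 = 4.32 now. The author offers 4.32 and keeps 120 − 4.32 = 115.68.
Round 1 (the publisher proposes): the author can get 115.68 next round, worth 0.95 × 115.68 = 109.896 now. The publisher offers 109.896 and keeps 120 − 109.896 = 10.104.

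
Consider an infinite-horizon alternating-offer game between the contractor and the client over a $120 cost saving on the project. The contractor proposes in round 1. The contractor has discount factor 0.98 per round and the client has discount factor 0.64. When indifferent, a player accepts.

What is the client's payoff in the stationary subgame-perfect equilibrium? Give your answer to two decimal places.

In a stationary SPE each proposer offers the other exactly their discounted continuation value.
If the contractor keeps x when proposing and the client keeps y when proposing, then x = 120 − 0.64y and y = 120 − 0.98x.
Solving: x = 120(1 − 0.64) / (1 − 0.98·0.64) = 43.2 / 0.3728 ≈ 115.8798.
The client gets 120 − 115.8798 ≈ 4.1202.

4.12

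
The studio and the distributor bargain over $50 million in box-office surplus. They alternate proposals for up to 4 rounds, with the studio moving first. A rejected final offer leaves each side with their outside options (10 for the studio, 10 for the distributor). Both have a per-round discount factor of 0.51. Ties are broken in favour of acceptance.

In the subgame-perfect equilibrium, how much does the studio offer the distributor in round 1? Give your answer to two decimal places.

Round 4 (the distributor proposes): the studio gets 10 if talks fail, so the distributor offers 10 and keeps 40.
Round 3 (the studio proposes): the distributor can get 40 next round, worth 0.51 × 40 = 20.4 now. The studio offers 20.4 and keeps 50 − 20.4 = 29.6.
Round 2 (the distributor proposes): the studio can get 29.6 next round, worth 0.51 × 29.6 = 15.096 now. The distributor offers 15.096 and keeps 50 − 15.096 = 34.904.
Round 1 (the studio proposes): the distributor can get 34.904 next round, worth 0.51 × 34.904 = 17.80104 now; the studio offers that and keeps 32.19896.

17.80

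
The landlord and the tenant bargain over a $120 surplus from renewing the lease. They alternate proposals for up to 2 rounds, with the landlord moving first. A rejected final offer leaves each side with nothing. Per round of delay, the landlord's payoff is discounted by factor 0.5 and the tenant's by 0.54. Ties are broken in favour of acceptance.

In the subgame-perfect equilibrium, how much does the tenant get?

64.8

Round 2 (the tenant proposes): the landlord will accept anything ≥ 0, so the tenant offers 0 and keeps 120.
Round 1 (the landlord proposes): the tenant can get 120 next round, worth 0.54 × 120 = 64.8 now; the landlord offers that and keeps 55.2.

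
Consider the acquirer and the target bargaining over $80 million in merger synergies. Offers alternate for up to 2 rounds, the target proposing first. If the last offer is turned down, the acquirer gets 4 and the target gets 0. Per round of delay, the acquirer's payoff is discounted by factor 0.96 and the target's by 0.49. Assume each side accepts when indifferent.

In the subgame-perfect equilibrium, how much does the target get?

3.2

Solve by backward induction from round 2.
Round 2 (the acquirer proposes): rejection yields 0 for the target; the acquirer offers 0 and keeps 80.
Round 1 (the target proposes): the acquirer can get 80 next round, worth 0.96 × 80 = 76.8 now, so the target offers 76.8, keeping 3.2.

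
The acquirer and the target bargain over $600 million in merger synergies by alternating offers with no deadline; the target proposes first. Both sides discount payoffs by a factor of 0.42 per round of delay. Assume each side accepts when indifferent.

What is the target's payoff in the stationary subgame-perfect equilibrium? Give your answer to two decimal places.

422.54

When the target proposes, the acquirer accepts any offer worth at least 0.42 times what the acquirer would get by proposing next round; and vice versa.
This gives x = 600 − 0.42y and y = 600 − 0.42x, where x and y are each side's share when it proposes.
Hence (1 − 0.42·0.42)x = 600(1 − 0.42), i.e. 0.8236·x = 348.
x ≈ 422.5352; the acquirer's share is 600 − x ≈ 177.4648.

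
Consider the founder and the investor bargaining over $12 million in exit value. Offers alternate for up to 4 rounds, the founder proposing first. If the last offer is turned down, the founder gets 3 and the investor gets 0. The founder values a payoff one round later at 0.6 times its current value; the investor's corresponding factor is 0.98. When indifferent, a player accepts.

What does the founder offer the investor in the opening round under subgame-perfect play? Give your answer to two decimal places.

9.89

Round 4 (the investor proposes): the founder gets 3 if talks fail, so the investor offers 3 and keeps 9.
Round 3 (the founder proposes): the investor can get 9 next round, worth 0.98 × 9 = 8.82 now, so the founder offers 8.82, keeping 3.18.
Round 2 (the investor proposes): the founder can get 3.18 next round, worth 0.6 × 3.18 = 1.908 now. The investor offers 1.908 and keeps 12 − 1.908 = 10.092.
Round 1 (the founder proposes): the investor can get 10.092 next round, worth 0.98 × 10.092 = 9.89016 now, so the founder offers 9.89016, keeping 2.10984.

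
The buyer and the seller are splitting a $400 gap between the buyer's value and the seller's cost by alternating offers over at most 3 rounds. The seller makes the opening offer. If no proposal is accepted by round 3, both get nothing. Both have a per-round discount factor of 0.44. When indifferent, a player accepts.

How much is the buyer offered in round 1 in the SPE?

Work backward from the last round.
Round 3 (the seller proposes): the buyer will accept anything ≥ 0, so the seller offers 0 and keeps 400.
Round 2 (the buyer proposes): the seller can get 400 next round, worth 0.44 × 400 = 176 now; the buyer offers that and keeps 224.
Round 1 (the seller proposes): the buyer can get 224 next round, worth 0.44 × 224 = 98.56 now, so the seller offers 98.56, keeping 301.44.

98.56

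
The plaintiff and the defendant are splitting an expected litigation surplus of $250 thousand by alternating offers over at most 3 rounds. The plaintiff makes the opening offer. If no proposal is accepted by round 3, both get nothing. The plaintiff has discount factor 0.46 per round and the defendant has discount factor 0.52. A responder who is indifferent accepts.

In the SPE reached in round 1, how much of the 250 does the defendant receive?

70.2

Round 3 (the plaintiff proposes): rejection yields 0 for the defendant; the plaintiff offers 0 and keeps 250.
Round 2 (the defendant proposes): the plaintiff can get 250 next round, worth 0.46 × 250 = 115 now. The defendant offers 115 and keeps 250 − 115 = 135.
Round 1 (the plaintiff proposes): the defendant can get 135 next round, worth 0.52 × 135 = 70.2 now, so the plaintiff offers 70.2, keeping 179.8.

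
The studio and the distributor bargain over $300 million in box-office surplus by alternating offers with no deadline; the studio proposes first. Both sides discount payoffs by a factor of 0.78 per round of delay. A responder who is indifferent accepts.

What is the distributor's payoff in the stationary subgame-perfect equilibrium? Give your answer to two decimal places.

Let x be the studio's share when the studio proposes and y be the distributor's share when the distributor proposes.
The distributor accepts iff offered ≥ 0.78·y, so x = 300 − 0.78y. Symmetrically y = 300 − 0.78x.
Substituting: x = 300 − 0.78(300 − 0.78x), giving x(1 − 0.78·0.78) = 300(1 − 0.78).
So x = 300 × 0.22 / 0.3916 ≈ 168.5393, and the distributor receives 300 − x ≈ 131.4607.

131.46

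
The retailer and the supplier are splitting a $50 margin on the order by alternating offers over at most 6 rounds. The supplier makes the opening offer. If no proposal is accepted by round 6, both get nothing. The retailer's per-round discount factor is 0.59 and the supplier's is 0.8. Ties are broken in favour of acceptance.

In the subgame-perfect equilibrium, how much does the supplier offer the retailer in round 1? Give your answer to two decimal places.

15.26

Work backward from the last round.
Round 6 (the retailer proposes): the supplier will accept anything ≥ 0, so the retailer offers 0 and keeps 50.
Round 5 (the supplier proposes): the retailer can get 50 next round, worth 0.59 × 50 = 29.5 now. The supplier offers 29.5 and keeps 50 − 29.5 = 20.5.
Round 4 (the retailer proposes): the supplier can get 20.5 next round, worth 0.8 × 20.5 = 16.4 now; the retailer offers that and keeps 33.6.
Round 3 (the supplier proposes): the retailer can get 33.6 next round, worth 0.59 × 33.6 = 19.824 now; the supplier offers that and keeps 30.176.
Round 2 (the retailer proposes): the supplier can get 30.176 next round, worth 0.8 × 30.176 = 24.1408 now. The retailer offers 24.1408 and keeps 50 − 24.1408 = 25.8592.
Round 1 (the supplier proposes): the retailer can get 25.8592 next round, worth 0.59 × 25.8592 = 15.256928 now. The supplier offers 15.256928 and keeps 50 − 15.256928 = 34.743072.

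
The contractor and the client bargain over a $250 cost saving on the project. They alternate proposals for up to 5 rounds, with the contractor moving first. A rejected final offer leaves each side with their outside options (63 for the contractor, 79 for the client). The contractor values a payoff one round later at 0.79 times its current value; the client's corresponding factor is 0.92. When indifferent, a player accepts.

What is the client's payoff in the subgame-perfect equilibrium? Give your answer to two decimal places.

125.14

Round 5 (the contractor proposes): the client gets 79 if talks fail, so the contractor offers 79 and keeps 171.
Round 4 (the client proposes): the contractor can get 171 next round, worth 0.79 × 171 = 135.09 now, so the client offers 135.09, keeping 114.91.
Round 3 (the contractor proposes): the client can get 114.91 next round, worth 0.92 × 114.91 = 105.7172 now, so the contractor offers 105.7172, keeping 144.2828.
Round 2 (the client proposes): the contractor can get 144.2828 next round, worth 0.79 × 144.2828 = 113.983412 now. The client offers 113.983412 and keeps 250 − 113.983412 = 136.016588.
Round 1 (the contractor proposes): the client can get 136.016588 next round, worth 0.92 × 136.016588 = 125.13526096 now; the contractor offers that and keeps 124.86473904.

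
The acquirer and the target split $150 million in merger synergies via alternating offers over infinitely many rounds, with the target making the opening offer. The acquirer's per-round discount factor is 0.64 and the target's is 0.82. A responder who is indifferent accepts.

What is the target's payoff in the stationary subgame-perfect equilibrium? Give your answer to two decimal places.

In a stationary SPE each proposer offers the other exactly their discounted continuation value.
If the target keeps x when proposing and the acquirer keeps y when proposing, then x = 150 − 0.64y and y = 150 − 0.82x.
Solving: x = 150(1 − 0.64) / (1 − 0.82·0.64) = 54 / 0.4752 ≈ 113.6364.
The acquirer gets 150 − 113.6364 ≈ 36.3636.

113.64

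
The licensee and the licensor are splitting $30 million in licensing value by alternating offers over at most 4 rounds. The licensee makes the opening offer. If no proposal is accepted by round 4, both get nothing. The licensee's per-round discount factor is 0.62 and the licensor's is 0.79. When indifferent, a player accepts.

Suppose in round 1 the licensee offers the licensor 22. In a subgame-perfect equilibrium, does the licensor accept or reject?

Round 4 (the licensor proposes): rejection yields 0 for the licensee; the licensor offers 0 and keeps 30.
Round 3 (the licensee proposes): the licensor can get 30 next round, worth 0.79 × 30 = 23.7 now, so the licensee offers 23.7, keeping 6.3.
Round 2 (the licensor proposes): the licensee can get 6.3 next round, worth 0.62 × 6.3 = 3.906 now. The licensor offers 3.906 and keeps 30 − 3.906 = 26.094.
So by rejecting in round 1, the licensor gets 26.094 next round, worth 0.79 × 26.094 = 20.61426 now.
Offer 22 ≥ 20.61426, so the licensor accepts.

Accept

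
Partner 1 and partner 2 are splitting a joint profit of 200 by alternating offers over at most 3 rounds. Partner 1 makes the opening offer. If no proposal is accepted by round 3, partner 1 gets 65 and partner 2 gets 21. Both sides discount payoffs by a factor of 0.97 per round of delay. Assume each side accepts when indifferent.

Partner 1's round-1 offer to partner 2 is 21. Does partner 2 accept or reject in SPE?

Reject

Work out partner 2's continuation value if the offer is rejected.
Round 3 (partner 1 proposes): partner 2 gets 21 if talks fail, so partner 1 offers 21 and keeps 179.
Round 2 (partner 2 proposes): partner 1 can get 179 next round, worth 0.97 × 179 = 173.63 now; partner 2 offers that and keeps 26.37.
So by rejecting in round 1, partner 2 gets 26.37 next round, worth 0.97 × 26.37 = 25.5789 now.
Offer 21 < 25.5789, so partner 2 rejects.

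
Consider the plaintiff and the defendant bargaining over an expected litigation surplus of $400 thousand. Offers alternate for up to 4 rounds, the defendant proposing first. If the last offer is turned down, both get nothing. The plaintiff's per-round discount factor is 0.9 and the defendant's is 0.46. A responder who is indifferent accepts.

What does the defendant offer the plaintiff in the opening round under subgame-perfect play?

Round 4 (the plaintiff proposes): the defendant will accept anything ≥ 0, so the plaintiff offers 0 and keeps 400.
Round 3 (the defendant proposes): the plaintiff can get 400 next round, worth 0.9 × 400 = 360 now, so the defendant offers 360, keeping 40.
Round 2 (the plaintiff proposes): the defendant can get 40 next round, worth 0.46 × 40 = 18.4 now, so the plaintiff offers 18.4, keeping 381.6.
Round 1 (the defendant proposes): the plaintiff can get 381.6 next round, worth 0.9 × 381.6 = 343.44 now. The defendant offers 343.44 and keeps 400 − 343.44 = 56.56.

343.44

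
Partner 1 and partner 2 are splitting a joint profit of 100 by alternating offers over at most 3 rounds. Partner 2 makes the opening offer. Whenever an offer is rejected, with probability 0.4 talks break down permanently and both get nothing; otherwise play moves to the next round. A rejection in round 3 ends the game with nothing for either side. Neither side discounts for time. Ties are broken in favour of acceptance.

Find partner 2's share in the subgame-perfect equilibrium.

76

By backward induction:
Round 3 (partner 2 proposes): rejection yields 0 for partner 1; partner 2 offers 0 and keeps 100.
Round 2 (partner 1 proposes): rejecting gives partner 2 an expected 0.6 × 100 = 60, so partner 1 offers 60, keeping 40.
Round 1 (partner 2 proposes): rejecting gives partner 1 an expected 0.6 × 40 = 24. Partner 2 offers 24 and keeps 100 − 24 = 76.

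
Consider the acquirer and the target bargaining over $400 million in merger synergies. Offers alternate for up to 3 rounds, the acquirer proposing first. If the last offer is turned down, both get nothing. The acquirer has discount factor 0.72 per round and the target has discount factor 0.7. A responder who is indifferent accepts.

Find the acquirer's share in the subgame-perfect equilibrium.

321.6

By backward induction:
Round 3 (the acquirer proposes): the target will accept anything ≥ 0, so the acquirer offers 0 and keeps 400.
Round 2 (the target proposes): the acquirer can get 400 next round, worth 0.72 × 400 = 288 now. The target offers 288 and keeps 400 − 288 = 112.
Round 1 (the acquirer proposes): the target can get 112 next round, worth 0.7 × 112 = 78.4 now. The acquirer offers 78.4 and keeps 400 − 78.4 = 321.6.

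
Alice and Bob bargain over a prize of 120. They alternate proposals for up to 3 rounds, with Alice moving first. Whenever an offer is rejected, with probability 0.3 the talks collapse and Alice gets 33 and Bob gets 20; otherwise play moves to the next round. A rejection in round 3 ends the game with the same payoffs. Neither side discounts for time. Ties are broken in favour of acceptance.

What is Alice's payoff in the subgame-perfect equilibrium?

85.93

By backward induction:
Round 3 (Alice proposes): Bob gets 20 if talks fail, so Alice offers 20 and keeps 100.
Round 2 (Bob proposes): rejecting gives Alice an expected 0.7 × 100 + 0.3 × 33 = 79.9, so Bob offers 79.9, keeping 40.1.
Round 1 (Alice proposes): rejecting gives Bob an expected 0.7 × 40.1 + 0.3 × 20 = 34.07; Alice offers that and keeps 85.93.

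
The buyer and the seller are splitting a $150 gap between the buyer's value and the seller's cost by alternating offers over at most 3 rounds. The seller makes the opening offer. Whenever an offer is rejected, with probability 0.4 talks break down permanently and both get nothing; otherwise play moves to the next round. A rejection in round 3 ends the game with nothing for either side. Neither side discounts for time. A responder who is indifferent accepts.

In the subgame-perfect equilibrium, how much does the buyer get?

36

Round 3 (the seller proposes): rejection yields 0 for the buyer; the seller offers 0 and keeps 150.
Round 2 (the buyer proposes): rejecting gives the seller an expected 0.6 × 150 = 90; the buyer offers that and keeps 60.
Round 1 (the seller proposes): rejecting gives the buyer an expected 0.6 × 60 = 36; the seller offers that and keeps 114.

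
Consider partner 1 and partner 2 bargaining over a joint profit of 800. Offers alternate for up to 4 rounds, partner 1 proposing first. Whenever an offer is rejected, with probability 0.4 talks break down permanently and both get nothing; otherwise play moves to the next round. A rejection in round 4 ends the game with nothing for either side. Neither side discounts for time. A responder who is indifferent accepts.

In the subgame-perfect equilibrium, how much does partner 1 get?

By backward induction:
Round 4 (partner 2 proposes): partner 1 will accept anything ≥ 0, so partner 2 offers 0 and keeps 800.
Round 3 (partner 1 proposes): rejecting gives partner 2 an expected 0.6 × 800 = 480; partner 1 offers that and keeps 320.
Round 2 (partner 2 proposes): rejecting gives partner 1 an expected 0.6 × 320 = 192, so partner 2 offers 192, keeping 608.
Round 1 (partner 1 proposes): rejecting gives partner 2 an expected 0.6 × 608 = 364.8, so partner 1 offers 364.8, keeping 435.2.

435.2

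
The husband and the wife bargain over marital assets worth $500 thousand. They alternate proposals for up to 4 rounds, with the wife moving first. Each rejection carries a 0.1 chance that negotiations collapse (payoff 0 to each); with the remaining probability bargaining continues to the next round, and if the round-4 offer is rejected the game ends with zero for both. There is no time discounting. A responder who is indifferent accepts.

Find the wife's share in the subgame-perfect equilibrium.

Round 4 (the husband proposes): the wife will accept anything ≥ 0, so the husband offers 0 and keeps 500.
Round 3 (the wife proposes): rejecting gives the husband an expected 0.9 × 500 = 450; the wife offers that and keeps 50.
Round 2 (the husband proposes): rejecting gives the wife an expected 0.9 × 50 = 45; the husband offers that and keeps 455.
Round 1 (the wife proposes): rejecting gives the husband an expected 0.9 × 455 = 409.5; the wife offers that and keeps 90.5.

90.5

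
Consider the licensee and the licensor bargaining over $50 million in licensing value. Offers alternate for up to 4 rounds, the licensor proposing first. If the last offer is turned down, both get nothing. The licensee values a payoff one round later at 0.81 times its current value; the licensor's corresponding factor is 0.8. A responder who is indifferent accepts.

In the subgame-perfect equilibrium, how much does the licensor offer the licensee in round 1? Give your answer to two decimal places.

By backward induction:
Round 4 (the licensee proposes): rejection yields 0 for the licensor; the licensee offers 0 and keeps 50.
Round 3 (the licensor proposes): the licensee can get 50 next round, worth 0.81 × 50 = 40.5 now, so the licensor offers 40.5, keeping 9.5.
Round 2 (the licensee proposes): the licensor can get 9.5 next round, worth 0.8 × 9.5 = 7.6 now, so the licensee offers 7.6, keeping 42.4.
Round 1 (the licensor proposes): the licensee can get 42.4 next round, worth 0.81 × 42.4 = 34.344 now; the licensor offers that and keeps 15.656.

34.34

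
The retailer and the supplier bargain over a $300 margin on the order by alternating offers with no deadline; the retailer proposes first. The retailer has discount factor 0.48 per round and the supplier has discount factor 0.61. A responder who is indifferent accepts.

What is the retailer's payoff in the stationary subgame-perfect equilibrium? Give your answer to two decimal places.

When the retailer proposes, the supplier accepts any offer worth at least 0.61 times what the supplier would get by proposing next round; and vice versa.
This gives x = 300 − 0.61y and y = 300 − 0.48x, where x and y are each side's share when it proposes.
Hence (1 − 0.61·0.48)x = 300(1 − 0.61), i.e. 0.7072·x = 117.
x ≈ 165.4412; the supplier's share is 300 − x ≈ 134.5588.

165.44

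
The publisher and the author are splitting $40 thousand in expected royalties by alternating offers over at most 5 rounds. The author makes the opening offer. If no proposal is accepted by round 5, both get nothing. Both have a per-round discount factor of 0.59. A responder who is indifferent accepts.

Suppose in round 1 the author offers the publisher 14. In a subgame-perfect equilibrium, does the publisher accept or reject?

Round 5 (the author proposes): the publisher will accept anything ≥ 0, so the author offers 0 and keeps 40.
Round 4 (the publisher proposes): the author can get 40 next round, worth 0.59 × 40 = 23.6 now, so the publisher offers 23.6, keeping 16.4.
Round 3 (the author proposes): the publisher can get 16.4 next round, worth 0.59 × 16.4 = 9.676 now, so the author offers 9.676, keeping 30.324.
Round 2 (the publisher proposes): the author can get 30.324 next round, worth 0.59 × 30.324 = 17.89116 now, so the publisher offers 17.89116, keeping 22.10884.
So by rejecting in round 1, the publisher gets 22.10884 next round, worth 0.59 × 22.10884 = 13.0442156 now.
Offer 14 ≥ 13.0442156, so the publisher accepts.

Accept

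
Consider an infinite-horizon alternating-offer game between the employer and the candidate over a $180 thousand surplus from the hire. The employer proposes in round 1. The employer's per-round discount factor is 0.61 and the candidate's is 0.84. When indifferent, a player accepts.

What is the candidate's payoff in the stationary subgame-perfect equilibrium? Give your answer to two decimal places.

120.94

In a stationary SPE each proposer offers the other exactly their discounted continuation value.
If the employer keeps x when proposing and the candidate keeps y when proposing, then x = 180 − 0.84y and y = 180 − 0.61x.
Solving: x = 180(1 − 0.84) / (1 − 0.61·0.84) = 28.8 / 0.4876 ≈ 59.0648.
The candidate gets 180 − 59.0648 ≈ 120.9352.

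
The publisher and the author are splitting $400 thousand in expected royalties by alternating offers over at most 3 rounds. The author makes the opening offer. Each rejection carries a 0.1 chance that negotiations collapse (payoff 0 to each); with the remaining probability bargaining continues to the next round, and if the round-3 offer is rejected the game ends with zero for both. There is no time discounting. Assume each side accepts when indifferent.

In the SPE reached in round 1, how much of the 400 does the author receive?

Round 3 (the author proposes): the publisher will accept anything ≥ 0, so the author offers 0 and keeps 400.
Round 2 (the publisher proposes): rejecting gives the author an expected 0.9 × 400 = 360; the publisher offers that and keeps 40.
Round 1 (the author proposes): rejecting gives the publisher an expected 0.9 × 40 = 36. The author offers 36 and keeps 400 − 36 = 364.

364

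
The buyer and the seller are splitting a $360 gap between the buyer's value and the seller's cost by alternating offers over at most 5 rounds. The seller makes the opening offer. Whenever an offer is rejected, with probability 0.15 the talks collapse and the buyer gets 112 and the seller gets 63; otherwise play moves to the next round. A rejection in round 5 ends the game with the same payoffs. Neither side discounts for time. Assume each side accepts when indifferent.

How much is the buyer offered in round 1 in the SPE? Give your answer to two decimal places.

Round 5 (the seller proposes): the buyer gets 112 if talks fail, so the seller offers 112 and keeps 248.
Round 4 (the buyer proposes): rejecting gives the seller an expected 0.85 × 248 + 0.15 × 63 = 220.25, so the buyer offers 220.25, keeping 139.75.
Round 3 (the seller proposes): rejecting gives the buyer an expected 0.85 × 139.75 + 0.15 × 112 = 135.5875; the seller offers that and keeps 224.4125.
Round 2 (the buyer proposes): rejecting gives the seller an expected 0.85 × 224.4125 + 0.15 × 63 = 200.200625; the buyer offers that and keeps 159.799375.
Round 1 (the seller proposes): rejecting gives the buyer an expected 0.85 × 159.799375 + 0.15 × 112 = 152.62946875, so the seller offers 152.62946875, keeping 207.37053125.

152.63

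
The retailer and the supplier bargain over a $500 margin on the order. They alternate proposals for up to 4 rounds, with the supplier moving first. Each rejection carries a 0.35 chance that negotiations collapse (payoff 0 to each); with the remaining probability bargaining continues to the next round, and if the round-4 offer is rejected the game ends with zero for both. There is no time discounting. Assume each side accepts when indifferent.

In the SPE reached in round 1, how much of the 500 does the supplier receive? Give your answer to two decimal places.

By backward induction:
Round 4 (the retailer proposes): the supplier will accept anything ≥ 0, so the retailer offers 0 and keeps 500.
Round 3 (the supplier proposes): rejecting gives the retailer an expected 0.65 × 500 = 325. The supplier offers 325 and keeps 500 − 325 = 175.
Round 2 (the retailer proposes): rejecting gives the supplier an expected 0.65 × 175 = 113.75, so the retailer offers 113.75, keeping 386.25.
Round 1 (the supplier proposes): rejecting gives the retailer an expected 0.65 × 386.25 = 251.0625, so the supplier offers 251.0625, keeping 248.9375.

248.94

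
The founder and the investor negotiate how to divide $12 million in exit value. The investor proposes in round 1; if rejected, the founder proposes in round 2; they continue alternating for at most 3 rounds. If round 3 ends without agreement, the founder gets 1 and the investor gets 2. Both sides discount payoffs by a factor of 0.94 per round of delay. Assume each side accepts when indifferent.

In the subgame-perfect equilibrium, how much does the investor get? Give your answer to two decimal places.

10.44

Round 3 (the investor proposes): the founder gets 1 if talks fail, so the investor offers 1 and keeps 11.
Round 2 (the founder proposes): the investor can get 11 next round, worth 0.94 × 11 = 10.34 now; the founder offers that and keeps 1.66.
Round 1 (the investor proposes): the founder can get 1.66 next round, worth 0.94 × 1.66 = 1.5604 now, so the investor offers 1.5604, keeping 10.4396.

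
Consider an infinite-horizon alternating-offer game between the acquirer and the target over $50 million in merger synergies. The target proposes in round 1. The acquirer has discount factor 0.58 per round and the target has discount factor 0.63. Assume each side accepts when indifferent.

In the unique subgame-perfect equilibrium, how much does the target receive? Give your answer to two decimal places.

When the target proposes, the acquirer accepts any offer worth at least 0.58 times what the acquirer would get by proposing next round; and vice versa.
This gives x = 50 − 0.58y and y = 50 − 0.63x, where x and y are each side's share when it proposes.
Hence (1 − 0.58·0.63)x = 50(1 − 0.58), i.e. 0.6346·x = 21.
x ≈ 33.0917; the acquirer's share is 50 − x ≈ 16.9083.

33.09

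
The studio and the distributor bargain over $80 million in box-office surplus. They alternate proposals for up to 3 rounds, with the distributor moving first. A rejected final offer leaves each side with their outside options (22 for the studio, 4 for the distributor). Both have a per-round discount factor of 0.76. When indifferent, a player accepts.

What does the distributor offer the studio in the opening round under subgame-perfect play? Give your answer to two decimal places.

By backward induction:
Round 3 (the distributor proposes): the studio gets 22 if talks fail, so the distributor offers 22 and keeps 58.
Round 2 (the studio proposes): the distributor can get 58 next round, worth 0.76 × 58 = 44.08 now. The studio offers 44.08 and keeps 80 − 44.08 = 35.92.
Round 1 (the distributor proposes): the studio can get 35.92 next round, worth 0.76 × 35.92 = 27.2992 now. The distributor offers 27.2992 and keeps 80 − 27.2992 = 52.7008.

27.30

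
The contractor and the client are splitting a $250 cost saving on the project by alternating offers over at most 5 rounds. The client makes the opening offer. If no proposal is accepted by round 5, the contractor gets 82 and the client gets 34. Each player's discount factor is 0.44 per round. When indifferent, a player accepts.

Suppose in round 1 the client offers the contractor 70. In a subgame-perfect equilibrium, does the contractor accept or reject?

Round 5 (the client proposes): the contractor gets 82 if talks fail, so the client offers 82 and keeps 168.
Round 4 (the contractor proposes): the client can get 168 next round, worth 0.44 × 168 = 73.92 now, so the contractor offers 73.92, keeping 176.08.
Round 3 (the client proposes): the contractor can get 176.08 next round, worth 0.44 × 176.08 = 77.4752 now; the client offers that and keeps 172.5248.
Round 2 (the contractor proposes): the client can get 172.5248 next round, worth 0.44 × 172.5248 = 75.910912 now, so the contractor offers 75.910912, keeping 174.089088.
So by rejecting in round 1, the contractor gets 174.089088 next round, worth 0.44 × 174.089088 = 76.59919872 now.
Offer 70 < 76.59919872, so the contractor rejects.

Reject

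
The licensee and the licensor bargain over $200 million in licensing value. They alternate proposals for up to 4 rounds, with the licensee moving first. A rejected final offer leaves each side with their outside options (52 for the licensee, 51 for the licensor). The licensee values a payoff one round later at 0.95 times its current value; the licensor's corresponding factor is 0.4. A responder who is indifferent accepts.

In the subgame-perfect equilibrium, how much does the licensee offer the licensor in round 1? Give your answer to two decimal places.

26.50

Solve by backward induction from round 4.
Round 4 (the licensor proposes): the licensee gets 52 if talks fail, so the licensor offers 52 and keeps 148.
Round 3 (the licensee proposes): the licensor can get 148 next round, worth 0.4 × 148 = 59.2 now; the licensee offers that and keeps 140.8.
Round 2 (the licensor proposes): the licensee can get 140.8 next round, worth 0.95 × 140.8 = 133.76 now; the licensor offers that and keeps 66.24.
Round 1 (the licensee proposes): the licensor can get 66.24 next round, worth 0.4 × 66.24 = 26.496 now; the licensee offers that and keeps 173.504.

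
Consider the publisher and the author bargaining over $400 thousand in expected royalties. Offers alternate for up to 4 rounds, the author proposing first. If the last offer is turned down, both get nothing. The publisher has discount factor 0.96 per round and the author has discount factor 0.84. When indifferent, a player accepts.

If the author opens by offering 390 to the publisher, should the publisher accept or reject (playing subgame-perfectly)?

Accept

Round 4 (the publisher proposes): the author will accept anything ≥ 0, so the publisher offers 0 and keeps 400.
Round 3 (the author proposes): the publisher can get 400 next round, worth 0.96 × 400 = 384 now, so the author offers 384, keeping 16.
Round 2 (the publisher proposes): the author can get 16 next round, worth 0.84 × 16 = 13.44 now, so the publisher offers 13.44, keeping 386.56.
So by rejecting in round 1, the publisher gets 386.56 next round, worth 0.96 × 386.56 = 371.0976 now.
Offer 390 ≥ 371.0976, so the publisher accepts.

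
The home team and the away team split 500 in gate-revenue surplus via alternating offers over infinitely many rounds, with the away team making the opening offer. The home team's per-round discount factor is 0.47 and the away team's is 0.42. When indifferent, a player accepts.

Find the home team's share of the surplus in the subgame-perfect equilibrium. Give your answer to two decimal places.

Let x be the away team's share when the away team proposes and y be the home team's share when the home team proposes.
The home team accepts iff offered ≥ 0.47·y, so x = 500 − 0.47y. Symmetrically y = 500 − 0.42x.
Substituting: x = 500 − 0.47(500 − 0.42x), giving x(1 − 0.42·0.47) = 500(1 − 0.47).
So x = 500 × 0.53 / 0.8026 ≈ 330.1769, and the home team receives 500 − x ≈ 169.8231.

169.82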